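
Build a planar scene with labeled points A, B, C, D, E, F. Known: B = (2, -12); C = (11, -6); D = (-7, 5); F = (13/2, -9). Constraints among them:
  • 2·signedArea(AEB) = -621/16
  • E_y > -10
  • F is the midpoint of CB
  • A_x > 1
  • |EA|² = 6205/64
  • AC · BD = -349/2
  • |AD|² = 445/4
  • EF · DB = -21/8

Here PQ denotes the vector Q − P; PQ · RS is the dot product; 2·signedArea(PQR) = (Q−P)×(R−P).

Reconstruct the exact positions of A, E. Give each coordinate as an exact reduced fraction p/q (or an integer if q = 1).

A = (2, -1/2)
E = (43/8, -39/4)

1. A_x = 2  [line 9·x + -17·y + -53/2 = 0 ∩ |AD|² = 445/4]
2. A_y = -1/2  [line 9·x + -17·y + -53/2 = 0 ∩ |AD|² = 445/4]
   → A = (2, -1/2)
3. E_x = 43/8  [2·signedArea(AEB) = -621/16 ∩ EF · DB = -21/8]
4. E_y = -39/4  [2·signedArea(AEB) = -621/16 ∩ EF · DB = -21/8]
   → E = (43/8, -39/4)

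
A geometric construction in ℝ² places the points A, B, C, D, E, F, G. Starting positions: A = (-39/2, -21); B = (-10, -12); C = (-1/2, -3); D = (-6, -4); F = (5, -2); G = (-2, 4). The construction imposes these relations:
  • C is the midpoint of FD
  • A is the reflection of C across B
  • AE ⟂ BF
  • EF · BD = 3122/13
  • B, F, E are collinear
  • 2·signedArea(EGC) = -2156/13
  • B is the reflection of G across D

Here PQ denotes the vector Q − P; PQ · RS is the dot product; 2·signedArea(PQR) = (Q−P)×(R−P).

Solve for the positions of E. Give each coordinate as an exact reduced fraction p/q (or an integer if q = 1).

E = (-539/26, -249/13)

1. E_x = -539/26  [B, F, E are collinear ∩ AE ⟂ BF]
2. E_y = -249/13  [B, F, E are collinear ∩ AE ⟂ BF]
   → E = (-539/26, -249/13)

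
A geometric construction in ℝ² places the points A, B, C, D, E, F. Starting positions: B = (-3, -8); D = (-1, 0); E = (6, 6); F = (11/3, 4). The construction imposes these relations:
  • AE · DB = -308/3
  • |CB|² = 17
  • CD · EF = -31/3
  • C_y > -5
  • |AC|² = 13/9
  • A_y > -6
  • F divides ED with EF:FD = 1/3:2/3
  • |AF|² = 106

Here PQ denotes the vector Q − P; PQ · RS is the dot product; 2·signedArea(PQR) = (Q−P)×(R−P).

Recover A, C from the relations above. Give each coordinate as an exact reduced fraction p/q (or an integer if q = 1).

A = (-4/3, -5)
C = (-2, -4)

1. A_x = -4/3  [line 2·x + 8·y + 128/3 = 0 ∩ |AF|² = 106]
2. A_y = -5  [line 2·x + 8·y + 128/3 = 0 ∩ |AF|² = 106]
   → A = (-4/3, -5)
3. C_x = -2  [line 7/3·x + 2·y + 38/3 = 0 ∩ |AC|² = 13/9]
4. C_y = -4  [line 7/3·x + 2·y + 38/3 = 0 ∩ |AC|² = 13/9]
   → C = (-2, -4)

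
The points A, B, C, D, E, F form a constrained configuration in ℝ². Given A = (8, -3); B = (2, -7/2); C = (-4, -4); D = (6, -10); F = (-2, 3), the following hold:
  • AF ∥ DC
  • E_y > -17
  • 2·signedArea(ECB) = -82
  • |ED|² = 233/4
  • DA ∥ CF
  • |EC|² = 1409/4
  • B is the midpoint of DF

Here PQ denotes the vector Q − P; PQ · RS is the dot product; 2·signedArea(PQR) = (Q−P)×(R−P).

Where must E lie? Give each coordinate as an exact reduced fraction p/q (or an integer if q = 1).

1. E_x = 10  [line -1/2·x + 6·y + 104 = 0 ∩ |ED|² = 233/4]
2. E_y = -33/2  [line -1/2·x + 6·y + 104 = 0 ∩ |ED|² = 233/4]
   → E = (10, -33/2)

E = (10, -33/2)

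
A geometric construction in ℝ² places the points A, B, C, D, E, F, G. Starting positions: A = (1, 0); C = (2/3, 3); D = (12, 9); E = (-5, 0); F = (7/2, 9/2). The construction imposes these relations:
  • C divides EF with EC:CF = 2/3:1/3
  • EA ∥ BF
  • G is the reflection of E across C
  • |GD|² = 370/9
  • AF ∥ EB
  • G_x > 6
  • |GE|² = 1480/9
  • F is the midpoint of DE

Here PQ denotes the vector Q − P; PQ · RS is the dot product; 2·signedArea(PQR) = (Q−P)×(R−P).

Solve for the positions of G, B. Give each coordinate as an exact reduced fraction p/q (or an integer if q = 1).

1. G_x = 19/3  [G is the reflection of E across C]
2. G_y = 6  [G is the reflection of E across C]
   → G = (19/3, 6)
3. B_x = -5/2  [EA ∥ BF ∩ AF ∥ EB]
4. B_y = 9/2  [EA ∥ BF ∩ AF ∥ EB]
   → B = (-5/2, 9/2)

B = (-5/2, 9/2)
G = (19/3, 6)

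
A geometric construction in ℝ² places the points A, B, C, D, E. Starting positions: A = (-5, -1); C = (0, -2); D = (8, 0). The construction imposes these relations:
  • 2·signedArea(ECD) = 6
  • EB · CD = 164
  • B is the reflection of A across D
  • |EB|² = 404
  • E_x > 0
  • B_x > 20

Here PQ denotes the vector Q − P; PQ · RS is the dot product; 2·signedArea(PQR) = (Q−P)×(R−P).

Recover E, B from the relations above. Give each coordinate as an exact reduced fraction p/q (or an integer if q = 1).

B = (21, 1)
E = (1, -1)

1. B_x = 21  [B is the reflection of A across D]
2. B_y = 1  [B is the reflection of A across D]
   → B = (21, 1)
3. E_x = 1  [2·signedArea(ECD) = 6 ∩ EB · CD = 164]
4. E_y = -1  [2·signedArea(ECD) = 6 ∩ EB · CD = 164]
   → E = (1, -1)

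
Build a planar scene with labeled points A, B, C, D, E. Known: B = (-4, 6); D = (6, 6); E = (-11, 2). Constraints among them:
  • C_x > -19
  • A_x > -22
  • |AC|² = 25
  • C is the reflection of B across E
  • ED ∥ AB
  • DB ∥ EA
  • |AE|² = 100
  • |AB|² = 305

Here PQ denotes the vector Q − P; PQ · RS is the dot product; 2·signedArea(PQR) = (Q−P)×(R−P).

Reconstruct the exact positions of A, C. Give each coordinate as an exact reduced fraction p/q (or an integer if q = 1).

A = (-21, 2)
C = (-18, -2)

1. A_x = -21  [ED ∥ AB ∩ DB ∥ EA]
2. A_y = 2  [ED ∥ AB ∩ DB ∥ EA]
   → A = (-21, 2)
3. C_x = -18  [C is the reflection of B across E]
4. C_y = -2  [C is the reflection of B across E]
   → C = (-18, -2)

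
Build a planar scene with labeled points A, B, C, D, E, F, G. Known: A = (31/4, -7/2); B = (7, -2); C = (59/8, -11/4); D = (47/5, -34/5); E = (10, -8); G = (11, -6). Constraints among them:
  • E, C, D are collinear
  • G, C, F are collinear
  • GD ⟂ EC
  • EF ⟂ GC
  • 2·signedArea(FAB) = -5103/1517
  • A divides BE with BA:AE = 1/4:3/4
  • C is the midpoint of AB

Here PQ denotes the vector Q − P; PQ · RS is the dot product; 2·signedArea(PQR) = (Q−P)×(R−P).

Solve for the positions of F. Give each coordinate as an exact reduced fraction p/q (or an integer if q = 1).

F = (17354/1517, -9700/1517)

1. F_x = 17354/1517  [G, C, F are collinear ∩ EF ⟂ GC]
2. F_y = -9700/1517  [G, C, F are collinear ∩ EF ⟂ GC]
   → F = (17354/1517, -9700/1517)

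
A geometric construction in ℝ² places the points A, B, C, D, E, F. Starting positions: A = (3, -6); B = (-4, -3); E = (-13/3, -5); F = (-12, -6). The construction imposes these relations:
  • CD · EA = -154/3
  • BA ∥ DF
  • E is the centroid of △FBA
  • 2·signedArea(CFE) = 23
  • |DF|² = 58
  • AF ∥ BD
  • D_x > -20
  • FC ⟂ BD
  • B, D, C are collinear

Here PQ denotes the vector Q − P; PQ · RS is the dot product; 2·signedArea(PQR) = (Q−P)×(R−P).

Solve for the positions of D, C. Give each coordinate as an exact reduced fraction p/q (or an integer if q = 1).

C = (-12, -3)
D = (-19, -3)

1. D_x = -19  [BA ∥ DF ∩ AF ∥ BD]
2. D_y = -3  [BA ∥ DF ∩ AF ∥ BD]
   → D = (-19, -3)
3. C_x = -12  [B, D, C are collinear ∩ FC ⟂ BD]
4. C_y = -3  [B, D, C are collinear ∩ FC ⟂ BD]
   → C = (-12, -3)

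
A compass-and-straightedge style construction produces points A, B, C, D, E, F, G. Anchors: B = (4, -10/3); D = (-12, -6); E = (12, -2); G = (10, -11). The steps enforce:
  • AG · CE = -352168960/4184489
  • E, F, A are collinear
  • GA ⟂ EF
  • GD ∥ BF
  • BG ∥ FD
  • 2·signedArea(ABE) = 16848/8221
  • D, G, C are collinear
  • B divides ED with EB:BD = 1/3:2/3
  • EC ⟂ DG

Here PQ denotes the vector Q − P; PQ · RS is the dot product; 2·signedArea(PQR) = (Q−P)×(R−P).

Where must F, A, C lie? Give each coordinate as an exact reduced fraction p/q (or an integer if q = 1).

1. F_x = -18  [BG ∥ FD ∩ GD ∥ BF]
2. F_y = 5/3  [BG ∥ FD ∩ GD ∥ BF]
   → F = (-18, 5/3)
3. A_x = 91362/8221  [E, F, A are collinear ∩ GA ⟂ EF]
4. A_y = -15551/8221  [E, F, A are collinear ∩ GA ⟂ EF]
   → A = (91362/8221, -15551/8221)
5. C_x = 5068/509  [D, G, C are collinear ∩ EC ⟂ DG]
6. C_y = -5594/509  [D, G, C are collinear ∩ EC ⟂ DG]
   → C = (5068/509, -5594/509)

A = (91362/8221, -15551/8221)
C = (5068/509, -5594/509)
F = (-18, 5/3)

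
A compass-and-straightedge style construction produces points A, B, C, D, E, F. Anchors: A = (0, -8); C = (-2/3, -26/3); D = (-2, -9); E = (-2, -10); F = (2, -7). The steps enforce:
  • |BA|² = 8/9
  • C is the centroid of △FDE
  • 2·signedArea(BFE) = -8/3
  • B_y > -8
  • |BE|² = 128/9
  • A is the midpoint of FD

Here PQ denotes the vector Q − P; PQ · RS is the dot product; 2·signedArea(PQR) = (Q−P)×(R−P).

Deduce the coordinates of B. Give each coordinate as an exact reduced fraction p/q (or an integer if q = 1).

1. B_x = 2/3  [line 3·x + -4·y + -94/3 = 0 ∩ |BA|² = 8/9]
2. B_y = -22/3  [line 3·x + -4·y + -94/3 = 0 ∩ |BA|² = 8/9]
   → B = (2/3, -22/3)

B = (2/3, -22/3)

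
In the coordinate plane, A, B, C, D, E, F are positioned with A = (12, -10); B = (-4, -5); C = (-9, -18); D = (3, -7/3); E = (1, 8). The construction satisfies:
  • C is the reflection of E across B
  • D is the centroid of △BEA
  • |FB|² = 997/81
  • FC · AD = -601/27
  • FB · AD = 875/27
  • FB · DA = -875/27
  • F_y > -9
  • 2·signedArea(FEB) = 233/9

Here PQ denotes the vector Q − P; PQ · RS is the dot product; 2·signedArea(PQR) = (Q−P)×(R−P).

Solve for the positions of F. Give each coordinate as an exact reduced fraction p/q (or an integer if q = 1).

1. F_x = -10/3  [FB · AD = 875/27 ∩ 2·signedArea(FEB) = 233/9]
2. F_y = -76/9  [FB · AD = 875/27 ∩ 2·signedArea(FEB) = 233/9]
   → F = (-10/3, -76/9)

F = (-10/3, -76/9)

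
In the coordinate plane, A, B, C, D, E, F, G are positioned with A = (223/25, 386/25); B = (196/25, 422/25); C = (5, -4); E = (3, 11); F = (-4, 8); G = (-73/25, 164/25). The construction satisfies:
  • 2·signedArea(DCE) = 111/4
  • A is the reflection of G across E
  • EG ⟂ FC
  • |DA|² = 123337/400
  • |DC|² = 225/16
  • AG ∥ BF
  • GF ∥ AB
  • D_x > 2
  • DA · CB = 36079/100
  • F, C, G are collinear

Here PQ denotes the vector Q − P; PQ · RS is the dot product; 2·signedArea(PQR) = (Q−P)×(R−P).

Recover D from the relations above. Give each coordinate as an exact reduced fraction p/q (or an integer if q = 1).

D = (11/4, -1)

1. D_x = 11/4  [2·signedArea(DCE) = 111/4 ∩ DA · CB = 36079/100]
2. D_y = -1  [2·signedArea(DCE) = 111/4 ∩ DA · CB = 36079/100]
   → D = (11/4, -1)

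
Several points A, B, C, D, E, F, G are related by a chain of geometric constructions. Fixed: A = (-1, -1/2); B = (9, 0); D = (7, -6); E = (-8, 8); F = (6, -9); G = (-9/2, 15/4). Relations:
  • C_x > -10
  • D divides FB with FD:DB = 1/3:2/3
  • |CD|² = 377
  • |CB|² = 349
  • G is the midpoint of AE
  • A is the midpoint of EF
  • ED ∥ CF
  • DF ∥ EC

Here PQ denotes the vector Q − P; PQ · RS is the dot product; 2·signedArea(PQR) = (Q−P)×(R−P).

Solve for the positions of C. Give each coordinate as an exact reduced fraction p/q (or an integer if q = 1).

C = (-9, 5)

1. C_x = -9  [ED ∥ CF ∩ DF ∥ EC]
2. C_y = 5  [ED ∥ CF ∩ DF ∥ EC]
   → C = (-9, 5)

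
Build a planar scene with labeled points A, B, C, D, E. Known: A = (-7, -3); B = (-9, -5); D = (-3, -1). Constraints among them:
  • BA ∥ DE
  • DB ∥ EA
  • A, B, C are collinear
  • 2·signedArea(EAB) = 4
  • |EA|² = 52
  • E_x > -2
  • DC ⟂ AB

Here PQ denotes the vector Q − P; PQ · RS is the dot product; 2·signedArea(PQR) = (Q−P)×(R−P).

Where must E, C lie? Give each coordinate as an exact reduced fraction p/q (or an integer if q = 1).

C = (-4, 0)
E = (-1, 1)

1. E_x = -1  [DB ∥ EA ∩ BA ∥ DE]
2. E_y = 1  [DB ∥ EA ∩ BA ∥ DE]
   → E = (-1, 1)
3. C_x = -4  [A, B, C are collinear ∩ DC ⟂ AB]
4. C_y = 0  [A, B, C are collinear ∩ DC ⟂ AB]
   → C = (-4, 0)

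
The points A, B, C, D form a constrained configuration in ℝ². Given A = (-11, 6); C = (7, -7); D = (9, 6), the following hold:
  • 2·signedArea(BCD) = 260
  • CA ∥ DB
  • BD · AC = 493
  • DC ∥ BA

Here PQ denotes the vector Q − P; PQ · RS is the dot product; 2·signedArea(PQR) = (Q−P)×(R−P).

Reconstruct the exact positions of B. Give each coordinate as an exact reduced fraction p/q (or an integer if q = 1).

1. B_x = -9  [DC ∥ BA ∩ CA ∥ DB]
2. B_y = 19  [DC ∥ BA ∩ CA ∥ DB]
   → B = (-9, 19)

B = (-9, 19)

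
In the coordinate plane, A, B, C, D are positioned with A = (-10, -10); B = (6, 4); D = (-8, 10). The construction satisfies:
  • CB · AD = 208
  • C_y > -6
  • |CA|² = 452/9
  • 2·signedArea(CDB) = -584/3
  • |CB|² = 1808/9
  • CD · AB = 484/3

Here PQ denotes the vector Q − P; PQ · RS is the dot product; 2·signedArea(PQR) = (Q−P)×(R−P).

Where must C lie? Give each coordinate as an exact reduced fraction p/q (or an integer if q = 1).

C = (-14/3, -16/3)

1. C_x = -14/3  [CB · AD = 208 ∩ 2·signedArea(CDB) = -584/3]
2. C_y = -16/3  [CB · AD = 208 ∩ 2·signedArea(CDB) = -584/3]
   → C = (-14/3, -16/3)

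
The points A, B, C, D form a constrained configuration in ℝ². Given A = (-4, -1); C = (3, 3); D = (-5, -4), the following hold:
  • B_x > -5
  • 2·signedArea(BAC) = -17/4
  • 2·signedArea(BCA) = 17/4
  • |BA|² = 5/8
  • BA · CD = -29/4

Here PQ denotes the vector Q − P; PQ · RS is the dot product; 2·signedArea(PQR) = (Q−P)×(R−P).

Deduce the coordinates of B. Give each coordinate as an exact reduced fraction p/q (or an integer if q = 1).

1. B_x = -17/4  [2·signedArea(BAC) = -17/4 ∩ BA · CD = -29/4]
2. B_y = -7/4  [2·signedArea(BAC) = -17/4 ∩ BA · CD = -29/4]
   → B = (-17/4, -7/4)

B = (-17/4, -7/4)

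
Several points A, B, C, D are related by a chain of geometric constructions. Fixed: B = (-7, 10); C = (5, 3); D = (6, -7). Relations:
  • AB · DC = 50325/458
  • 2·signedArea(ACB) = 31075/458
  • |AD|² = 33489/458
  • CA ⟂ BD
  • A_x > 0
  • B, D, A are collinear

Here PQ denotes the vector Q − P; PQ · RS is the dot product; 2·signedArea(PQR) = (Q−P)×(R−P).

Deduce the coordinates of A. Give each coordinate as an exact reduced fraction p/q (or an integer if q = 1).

1. A_x = 369/458  [B, D, A are collinear ∩ CA ⟂ BD]
2. A_y = -95/458  [B, D, A are collinear ∩ CA ⟂ BD]
   → A = (369/458, -95/458)

A = (369/458, -95/458)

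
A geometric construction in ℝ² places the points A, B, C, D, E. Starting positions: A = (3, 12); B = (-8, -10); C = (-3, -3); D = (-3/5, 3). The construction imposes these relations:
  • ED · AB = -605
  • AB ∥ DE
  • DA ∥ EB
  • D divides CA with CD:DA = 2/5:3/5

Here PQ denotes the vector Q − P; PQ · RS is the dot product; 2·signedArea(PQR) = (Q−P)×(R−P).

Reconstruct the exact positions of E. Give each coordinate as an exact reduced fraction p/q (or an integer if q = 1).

E = (-58/5, -19)

1. E_x = -58/5  [DA ∥ EB ∩ AB ∥ DE]
2. E_y = -19  [DA ∥ EB ∩ AB ∥ DE]
   → E = (-58/5, -19)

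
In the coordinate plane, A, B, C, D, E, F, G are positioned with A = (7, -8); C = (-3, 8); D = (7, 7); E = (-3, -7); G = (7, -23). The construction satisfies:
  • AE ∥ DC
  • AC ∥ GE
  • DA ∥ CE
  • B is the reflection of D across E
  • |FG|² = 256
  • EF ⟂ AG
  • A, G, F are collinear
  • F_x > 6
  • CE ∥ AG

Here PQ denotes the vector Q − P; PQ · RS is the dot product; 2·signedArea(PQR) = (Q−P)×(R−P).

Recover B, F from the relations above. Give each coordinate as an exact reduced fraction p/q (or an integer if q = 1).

1. B_x = -13  [B is the reflection of D across E]
2. B_y = -21  [B is the reflection of D across E]
   → B = (-13, -21)
3. F_x = 7  [A, G, F are collinear ∩ EF ⟂ AG]
4. F_y = -7  [A, G, F are collinear ∩ EF ⟂ AG]
   → F = (7, -7)

B = (-13, -21)
F = (7, -7)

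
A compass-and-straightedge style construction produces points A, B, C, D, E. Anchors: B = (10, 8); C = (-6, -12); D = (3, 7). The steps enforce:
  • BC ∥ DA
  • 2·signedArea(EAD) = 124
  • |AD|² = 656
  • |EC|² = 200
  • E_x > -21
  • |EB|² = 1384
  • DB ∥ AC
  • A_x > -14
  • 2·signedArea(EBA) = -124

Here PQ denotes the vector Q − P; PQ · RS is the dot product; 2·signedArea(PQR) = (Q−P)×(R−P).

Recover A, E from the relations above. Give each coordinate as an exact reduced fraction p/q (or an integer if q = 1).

A = (-13, -13)
E = (-20, -14)

1. A_x = -13  [DB ∥ AC ∩ BC ∥ DA]
2. A_y = -13  [DB ∥ AC ∩ BC ∥ DA]
   → A = (-13, -13)
3. E_x = -20  [2·signedArea(EBA) = -124 ∩ 2·signedArea(EAD) = 124]
4. E_y = -14  [2·signedArea(EBA) = -124 ∩ 2·signedArea(EAD) = 124]
   → E = (-20, -14)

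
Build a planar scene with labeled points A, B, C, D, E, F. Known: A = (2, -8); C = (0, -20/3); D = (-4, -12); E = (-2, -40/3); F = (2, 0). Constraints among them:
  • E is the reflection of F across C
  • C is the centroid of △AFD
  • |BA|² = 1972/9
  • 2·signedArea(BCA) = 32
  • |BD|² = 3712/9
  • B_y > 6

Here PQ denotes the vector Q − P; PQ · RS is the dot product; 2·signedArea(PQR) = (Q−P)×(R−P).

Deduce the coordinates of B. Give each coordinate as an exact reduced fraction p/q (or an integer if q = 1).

B = (4, 20/3)

1. B_x = 4  [line 4/3·x + 2·y + -56/3 = 0 ∩ |BD|² = 3712/9]
2. B_y = 20/3  [line 4/3·x + 2·y + -56/3 = 0 ∩ |BD|² = 3712/9]
   → B = (4, 20/3)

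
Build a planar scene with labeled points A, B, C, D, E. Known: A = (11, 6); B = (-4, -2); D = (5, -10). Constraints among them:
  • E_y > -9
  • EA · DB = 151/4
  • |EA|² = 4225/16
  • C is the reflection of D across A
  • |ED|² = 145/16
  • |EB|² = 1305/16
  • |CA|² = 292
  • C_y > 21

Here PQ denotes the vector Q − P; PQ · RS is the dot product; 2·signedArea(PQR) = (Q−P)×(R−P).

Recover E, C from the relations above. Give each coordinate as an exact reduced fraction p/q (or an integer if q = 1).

C = (17, 22)
E = (11/4, -8)

1. E_x = 11/4  [line 9·x + -8·y + -355/4 = 0 ∩ |ED|² = 145/16]
2. E_y = -8  [line 9·x + -8·y + -355/4 = 0 ∩ |ED|² = 145/16]
   → E = (11/4, -8)
3. C_x = 17  [C is the reflection of D across A]
4. C_y = 22  [C is the reflection of D across A]
   → C = (17, 22)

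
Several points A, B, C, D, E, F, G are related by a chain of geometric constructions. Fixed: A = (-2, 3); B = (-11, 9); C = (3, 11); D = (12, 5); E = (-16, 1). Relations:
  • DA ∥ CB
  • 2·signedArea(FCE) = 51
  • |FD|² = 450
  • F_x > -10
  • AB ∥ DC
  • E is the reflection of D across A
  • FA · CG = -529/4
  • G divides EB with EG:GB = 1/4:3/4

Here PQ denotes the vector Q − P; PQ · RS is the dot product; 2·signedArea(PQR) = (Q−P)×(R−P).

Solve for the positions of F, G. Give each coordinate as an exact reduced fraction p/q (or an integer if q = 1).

1. G_x = -59/4  [G divides EB with EG:GB = 1/4:3/4]
2. G_y = 3  [G divides EB with EG:GB = 1/4:3/4]
   → G = (-59/4, 3)
3. F_x = -9  [FA · CG = -529/4 ∩ 2·signedArea(FCE) = 51]
4. F_y = 2  [FA · CG = -529/4 ∩ 2·signedArea(FCE) = 51]
   → F = (-9, 2)

F = (-9, 2)
G = (-59/4, 3)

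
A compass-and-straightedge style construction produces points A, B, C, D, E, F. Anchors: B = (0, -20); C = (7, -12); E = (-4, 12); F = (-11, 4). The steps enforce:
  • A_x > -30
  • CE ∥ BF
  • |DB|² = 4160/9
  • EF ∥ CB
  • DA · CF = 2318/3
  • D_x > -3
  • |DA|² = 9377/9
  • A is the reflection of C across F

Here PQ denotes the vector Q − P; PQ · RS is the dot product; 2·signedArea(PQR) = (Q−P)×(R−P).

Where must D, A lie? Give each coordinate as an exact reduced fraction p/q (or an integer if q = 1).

A = (-29, 20)
D = (-8/3, 4/3)

1. A_x = -29  [A is the reflection of C across F]
2. A_y = 20  [A is the reflection of C across F]
   → A = (-29, 20)
3. D_x = -8/3  [line 18·x + -16·y + 208/3 = 0 ∩ |DA|² = 9377/9]
4. D_y = 4/3  [line 18·x + -16·y + 208/3 = 0 ∩ |DA|² = 9377/9]
   → D = (-8/3, 4/3)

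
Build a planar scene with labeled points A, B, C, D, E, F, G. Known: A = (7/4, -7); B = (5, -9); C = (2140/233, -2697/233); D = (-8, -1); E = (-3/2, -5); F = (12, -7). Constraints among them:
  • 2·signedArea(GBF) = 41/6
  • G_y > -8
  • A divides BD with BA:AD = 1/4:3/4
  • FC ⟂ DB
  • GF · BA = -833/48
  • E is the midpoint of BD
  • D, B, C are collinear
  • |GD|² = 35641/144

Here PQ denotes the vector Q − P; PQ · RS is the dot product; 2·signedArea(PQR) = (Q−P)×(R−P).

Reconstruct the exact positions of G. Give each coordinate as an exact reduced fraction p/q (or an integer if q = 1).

1. G_x = 25/4  [2·signedArea(GBF) = 41/6 ∩ GF · BA = -833/48]
2. G_y = -23/3  [2·signedArea(GBF) = 41/6 ∩ GF · BA = -833/48]
   → G = (25/4, -23/3)

G = (25/4, -23/3)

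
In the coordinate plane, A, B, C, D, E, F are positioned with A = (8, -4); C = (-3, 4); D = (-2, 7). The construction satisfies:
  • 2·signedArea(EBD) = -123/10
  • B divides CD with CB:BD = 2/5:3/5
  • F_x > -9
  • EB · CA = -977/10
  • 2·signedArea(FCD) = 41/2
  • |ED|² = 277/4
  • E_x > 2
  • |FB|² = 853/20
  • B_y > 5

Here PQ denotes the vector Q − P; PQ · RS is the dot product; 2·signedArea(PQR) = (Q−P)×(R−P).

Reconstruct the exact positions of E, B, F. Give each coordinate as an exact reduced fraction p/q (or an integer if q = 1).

B = (-13/5, 26/5)
E = (5/2, 0)
F = (-17/2, 8)

1. B_x = -13/5  [B divides CD with CB:BD = 2/5:3/5]
2. B_y = 26/5  [B divides CD with CB:BD = 2/5:3/5]
   → B = (-13/5, 26/5)
3. F_x = -17/2  [line -3·x + 1·y + -67/2 = 0 ∩ |FB|² = 853/20]
4. F_y = 8  [line -3·x + 1·y + -67/2 = 0 ∩ |FB|² = 853/20]
   → F = (-17/2, 8)
5. E_x = 5/2  [2·signedArea(EBD) = -123/10 ∩ EB · CA = -977/10]
6. E_y = 0  [2·signedArea(EBD) = -123/10 ∩ EB · CA = -977/10]
   → E = (5/2, 0)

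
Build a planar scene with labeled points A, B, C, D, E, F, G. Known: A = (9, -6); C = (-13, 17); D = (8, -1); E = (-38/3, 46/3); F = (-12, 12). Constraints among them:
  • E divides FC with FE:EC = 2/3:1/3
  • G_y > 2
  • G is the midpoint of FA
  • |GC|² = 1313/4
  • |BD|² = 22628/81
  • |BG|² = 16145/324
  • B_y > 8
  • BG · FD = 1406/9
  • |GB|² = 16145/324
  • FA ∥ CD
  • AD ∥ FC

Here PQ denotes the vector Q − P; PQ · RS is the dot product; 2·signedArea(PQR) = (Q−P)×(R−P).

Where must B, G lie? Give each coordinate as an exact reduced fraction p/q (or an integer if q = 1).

1. G_x = -3/2  [G is the midpoint of FA]
2. G_y = 3  [G is the midpoint of FA]
   → G = (-3/2, 3)
3. B_x = -50/9  [line -20·x + 13·y + -2027/9 = 0 ∩ |BG|² = 16145/324]
4. B_y = 79/9  [line -20·x + 13·y + -2027/9 = 0 ∩ |BG|² = 16145/324]
   → B = (-50/9, 79/9)

B = (-50/9, 79/9)
G = (-3/2, 3)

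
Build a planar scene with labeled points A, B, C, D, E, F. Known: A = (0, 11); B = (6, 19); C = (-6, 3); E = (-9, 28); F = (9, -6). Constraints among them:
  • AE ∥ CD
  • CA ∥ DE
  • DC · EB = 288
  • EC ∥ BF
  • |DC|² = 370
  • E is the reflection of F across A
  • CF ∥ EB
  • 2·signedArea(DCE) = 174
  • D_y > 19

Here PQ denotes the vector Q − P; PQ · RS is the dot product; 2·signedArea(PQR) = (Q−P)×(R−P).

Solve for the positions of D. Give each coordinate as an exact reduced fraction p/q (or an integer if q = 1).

D = (-15, 20)

1. D_x = -15  [CA ∥ DE ∩ AE ∥ CD]
2. D_y = 20  [CA ∥ DE ∩ AE ∥ CD]
   → D = (-15, 20)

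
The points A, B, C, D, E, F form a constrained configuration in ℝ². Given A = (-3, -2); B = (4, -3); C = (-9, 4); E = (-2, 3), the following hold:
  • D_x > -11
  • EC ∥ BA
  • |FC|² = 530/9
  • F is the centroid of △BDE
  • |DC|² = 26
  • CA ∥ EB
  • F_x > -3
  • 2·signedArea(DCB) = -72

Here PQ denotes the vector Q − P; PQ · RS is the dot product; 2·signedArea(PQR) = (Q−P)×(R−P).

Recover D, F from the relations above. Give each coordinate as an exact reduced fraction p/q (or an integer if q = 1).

1. D_x = -10  [line 7·x + 13·y + 83 = 0 ∩ |DC|² = 26]
2. D_y = -1  [line 7·x + 13·y + 83 = 0 ∩ |DC|² = 26]
   → D = (-10, -1)
3. F_x = -8/3  [F is the centroid of △BDE]
4. F_y = -1/3  [F is the centroid of △BDE]
   → F = (-8/3, -1/3)

D = (-10, -1)
F = (-8/3, -1/3)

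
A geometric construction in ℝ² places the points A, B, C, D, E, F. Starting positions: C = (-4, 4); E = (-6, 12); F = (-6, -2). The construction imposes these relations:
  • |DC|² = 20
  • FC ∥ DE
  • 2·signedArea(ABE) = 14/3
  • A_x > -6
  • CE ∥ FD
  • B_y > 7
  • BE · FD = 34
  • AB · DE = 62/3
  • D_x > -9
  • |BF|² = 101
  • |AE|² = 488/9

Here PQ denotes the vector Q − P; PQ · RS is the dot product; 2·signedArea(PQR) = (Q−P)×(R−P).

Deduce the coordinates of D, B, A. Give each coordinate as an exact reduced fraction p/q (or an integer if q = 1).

1. D_x = -8  [FC ∥ DE ∩ CE ∥ FD]
2. D_y = 6  [FC ∥ DE ∩ CE ∥ FD]
   → D = (-8, 6)
3. B_x = -5  [line 2·x + -8·y + 74 = 0 ∩ |BF|² = 101]
4. B_y = 8  [line 2·x + -8·y + 74 = 0 ∩ |BF|² = 101]
   → B = (-5, 8)
5. A_x = -16/3  [2·signedArea(ABE) = 14/3 ∩ AB · DE = 62/3]
6. A_y = 14/3  [2·signedArea(ABE) = 14/3 ∩ AB · DE = 62/3]
   → A = (-16/3, 14/3)

A = (-16/3, 14/3)
B = (-5, 8)
D = (-8, 6)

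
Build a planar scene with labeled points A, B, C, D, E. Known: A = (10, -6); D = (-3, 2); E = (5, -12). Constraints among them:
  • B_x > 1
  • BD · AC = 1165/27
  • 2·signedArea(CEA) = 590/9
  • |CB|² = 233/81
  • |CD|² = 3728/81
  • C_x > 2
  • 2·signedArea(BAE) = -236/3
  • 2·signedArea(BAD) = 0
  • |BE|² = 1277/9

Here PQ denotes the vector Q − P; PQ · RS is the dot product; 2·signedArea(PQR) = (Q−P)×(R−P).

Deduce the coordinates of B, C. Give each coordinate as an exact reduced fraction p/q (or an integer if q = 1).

1. B_x = 4/3  [2·signedArea(BAD) = 0 ∩ 2·signedArea(BAE) = -236/3]
2. B_y = -2/3  [2·signedArea(BAD) = 0 ∩ 2·signedArea(BAE) = -236/3]
   → B = (4/3, -2/3)
3. C_x = 25/9  [2·signedArea(CEA) = 590/9 ∩ BD · AC = 1165/27]
4. C_y = -14/9  [2·signedArea(CEA) = 590/9 ∩ BD · AC = 1165/27]
   → C = (25/9, -14/9)

B = (4/3, -2/3)
C = (25/9, -14/9)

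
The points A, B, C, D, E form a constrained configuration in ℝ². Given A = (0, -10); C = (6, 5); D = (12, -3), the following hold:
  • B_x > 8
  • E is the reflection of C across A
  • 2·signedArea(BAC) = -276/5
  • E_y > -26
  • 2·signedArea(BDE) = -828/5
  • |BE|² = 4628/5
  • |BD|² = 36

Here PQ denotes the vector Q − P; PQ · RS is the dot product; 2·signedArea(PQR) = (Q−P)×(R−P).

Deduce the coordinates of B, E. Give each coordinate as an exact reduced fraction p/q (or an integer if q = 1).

B = (42/5, 9/5)
E = (-6, -25)

1. B_x = 42/5  [line -15·x + 6·y + 576/5 = 0 ∩ |BD|² = 36]
2. B_y = 9/5  [line -15·x + 6·y + 576/5 = 0 ∩ |BD|² = 36]
   → B = (42/5, 9/5)
3. E_x = -6  [E is the reflection of C across A]
4. E_y = -25  [E is the reflection of C across A]
   → E = (-6, -25)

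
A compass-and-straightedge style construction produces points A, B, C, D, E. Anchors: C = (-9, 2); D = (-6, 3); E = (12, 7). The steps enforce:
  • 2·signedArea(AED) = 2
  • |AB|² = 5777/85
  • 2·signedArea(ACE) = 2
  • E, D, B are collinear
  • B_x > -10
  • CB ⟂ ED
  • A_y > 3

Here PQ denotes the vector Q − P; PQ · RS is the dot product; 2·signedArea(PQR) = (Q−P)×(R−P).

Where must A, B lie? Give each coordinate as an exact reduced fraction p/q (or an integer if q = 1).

1. A_x = -1  [2·signedArea(AED) = 2 ∩ 2·signedArea(ACE) = 2]
2. A_y = 4  [2·signedArea(AED) = 2 ∩ 2·signedArea(ACE) = 2]
   → A = (-1, 4)
3. B_x = -771/85  [E, D, B are collinear ∩ CB ⟂ ED]
4. B_y = 197/85  [E, D, B are collinear ∩ CB ⟂ ED]
   → B = (-771/85, 197/85)

A = (-1, 4)
B = (-771/85, 197/85)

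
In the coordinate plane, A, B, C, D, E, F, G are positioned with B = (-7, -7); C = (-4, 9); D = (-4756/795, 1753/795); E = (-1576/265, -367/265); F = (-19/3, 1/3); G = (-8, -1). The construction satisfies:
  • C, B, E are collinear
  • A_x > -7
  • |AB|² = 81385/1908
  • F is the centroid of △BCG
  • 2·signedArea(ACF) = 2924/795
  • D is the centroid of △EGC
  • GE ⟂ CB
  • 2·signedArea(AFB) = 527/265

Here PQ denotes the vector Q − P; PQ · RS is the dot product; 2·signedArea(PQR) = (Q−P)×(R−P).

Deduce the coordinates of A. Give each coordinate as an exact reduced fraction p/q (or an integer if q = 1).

1. A_x = -9763/1590  [2·signedArea(AFB) = 527/265 ∩ 2·signedArea(ACF) = 2924/795]
2. A_y = -418/795  [2·signedArea(AFB) = 527/265 ∩ 2·signedArea(ACF) = 2924/795]
   → A = (-9763/1590, -418/795)

A = (-9763/1590, -418/795)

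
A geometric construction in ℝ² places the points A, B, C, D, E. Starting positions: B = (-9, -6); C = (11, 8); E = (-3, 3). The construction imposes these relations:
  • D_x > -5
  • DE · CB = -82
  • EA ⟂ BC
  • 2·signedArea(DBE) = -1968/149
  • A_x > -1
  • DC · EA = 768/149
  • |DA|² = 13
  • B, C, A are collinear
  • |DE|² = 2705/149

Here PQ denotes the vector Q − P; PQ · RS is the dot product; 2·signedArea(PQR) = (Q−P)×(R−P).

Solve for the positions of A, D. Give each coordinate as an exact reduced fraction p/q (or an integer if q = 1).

A = (-111/149, -33/149)
D = (-633/149, -160/149)

1. A_x = -111/149  [B, C, A are collinear ∩ EA ⟂ BC]
2. A_y = -33/149  [B, C, A are collinear ∩ EA ⟂ BC]
   → A = (-111/149, -33/149)
3. D_x = -633/149  [2·signedArea(DBE) = -1968/149 ∩ DE · CB = -82]
4. D_y = -160/149  [2·signedArea(DBE) = -1968/149 ∩ DE · CB = -82]
   → D = (-633/149, -160/149)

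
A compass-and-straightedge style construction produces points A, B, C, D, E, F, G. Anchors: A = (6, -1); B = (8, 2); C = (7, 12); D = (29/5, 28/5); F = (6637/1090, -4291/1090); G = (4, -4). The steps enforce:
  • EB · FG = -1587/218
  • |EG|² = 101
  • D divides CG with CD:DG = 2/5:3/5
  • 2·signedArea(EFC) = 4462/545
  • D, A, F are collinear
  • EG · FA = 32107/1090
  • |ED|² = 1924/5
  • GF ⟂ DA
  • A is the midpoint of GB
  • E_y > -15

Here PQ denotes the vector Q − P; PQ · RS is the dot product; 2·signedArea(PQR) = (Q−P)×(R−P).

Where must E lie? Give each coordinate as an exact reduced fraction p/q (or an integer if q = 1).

1. E_x = 5  [EB · FG = -1587/218 ∩ 2·signedArea(EFC) = 4462/545]
2. E_y = -14  [EB · FG = -1587/218 ∩ 2·signedArea(EFC) = 4462/545]
   → E = (5, -14)

E = (5, -14)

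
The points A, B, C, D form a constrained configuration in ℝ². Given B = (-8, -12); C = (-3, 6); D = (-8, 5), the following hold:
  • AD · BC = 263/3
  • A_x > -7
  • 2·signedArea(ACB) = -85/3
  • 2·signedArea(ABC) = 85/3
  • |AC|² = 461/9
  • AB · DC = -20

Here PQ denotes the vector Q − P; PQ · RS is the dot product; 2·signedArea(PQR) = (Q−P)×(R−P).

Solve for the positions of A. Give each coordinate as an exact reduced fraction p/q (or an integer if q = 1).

1. A_x = -19/3  [AB · DC = -20 ∩ AD · BC = 263/3]
2. A_y = -1/3  [AB · DC = -20 ∩ AD · BC = 263/3]
   → A = (-19/3, -1/3)

A = (-19/3, -1/3)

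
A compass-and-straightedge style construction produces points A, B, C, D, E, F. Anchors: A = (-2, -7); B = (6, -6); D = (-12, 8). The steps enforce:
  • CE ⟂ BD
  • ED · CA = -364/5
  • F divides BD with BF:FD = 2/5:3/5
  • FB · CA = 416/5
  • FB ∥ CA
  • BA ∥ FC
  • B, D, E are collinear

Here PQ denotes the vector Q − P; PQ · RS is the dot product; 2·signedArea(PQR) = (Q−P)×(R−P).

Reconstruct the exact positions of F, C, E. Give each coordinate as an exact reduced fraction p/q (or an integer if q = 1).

C = (-46/5, -7/5)
E = (-57/10, 31/10)
F = (-6/5, -2/5)

1. F_x = -6/5  [F divides BD with BF:FD = 2/5:3/5]
2. F_y = -2/5  [F divides BD with BF:FD = 2/5:3/5]
   → F = (-6/5, -2/5)
3. C_x = -46/5  [FB ∥ CA ∩ BA ∥ FC]
4. C_y = -7/5  [FB ∥ CA ∩ BA ∥ FC]
   → C = (-46/5, -7/5)
5. E_x = -57/10  [B, D, E are collinear ∩ CE ⟂ BD]
6. E_y = 31/10  [B, D, E are collinear ∩ CE ⟂ BD]
   → E = (-57/10, 31/10)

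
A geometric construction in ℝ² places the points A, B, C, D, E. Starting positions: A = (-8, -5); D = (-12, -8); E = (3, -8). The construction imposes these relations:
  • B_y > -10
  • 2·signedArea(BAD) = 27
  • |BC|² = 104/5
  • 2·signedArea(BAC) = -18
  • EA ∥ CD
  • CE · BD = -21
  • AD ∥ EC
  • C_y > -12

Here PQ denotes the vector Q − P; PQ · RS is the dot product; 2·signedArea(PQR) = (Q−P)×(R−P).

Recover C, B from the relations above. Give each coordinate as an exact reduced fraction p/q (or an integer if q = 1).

1. C_x = -1  [EA ∥ CD ∩ AD ∥ EC]
2. C_y = -11  [EA ∥ CD ∩ AD ∥ EC]
   → C = (-1, -11)
3. B_x = -27/5  [2·signedArea(BAD) = 27 ∩ 2·signedArea(BAC) = -18]
4. B_y = -49/5  [2·signedArea(BAD) = 27 ∩ 2·signedArea(BAC) = -18]
   → B = (-27/5, -49/5)

B = (-27/5, -49/5)
C = (-1, -11)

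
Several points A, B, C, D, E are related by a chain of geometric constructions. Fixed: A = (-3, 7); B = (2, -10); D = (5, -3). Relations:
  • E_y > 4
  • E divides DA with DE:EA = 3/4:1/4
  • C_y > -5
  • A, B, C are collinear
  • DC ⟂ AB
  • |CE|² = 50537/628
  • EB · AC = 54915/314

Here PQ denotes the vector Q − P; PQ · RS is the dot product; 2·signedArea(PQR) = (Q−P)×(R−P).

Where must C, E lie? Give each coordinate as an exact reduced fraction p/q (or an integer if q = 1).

C = (54/157, -686/157)
E = (-1, 9/2)

1. C_x = 54/157  [A, B, C are collinear ∩ DC ⟂ AB]
2. C_y = -686/157  [A, B, C are collinear ∩ DC ⟂ AB]
   → C = (54/157, -686/157)
3. E_x = -1  [E divides DA with DE:EA = 3/4:1/4]
4. E_y = 9/2  [E divides DA with DE:EA = 3/4:1/4]
   → E = (-1, 9/2)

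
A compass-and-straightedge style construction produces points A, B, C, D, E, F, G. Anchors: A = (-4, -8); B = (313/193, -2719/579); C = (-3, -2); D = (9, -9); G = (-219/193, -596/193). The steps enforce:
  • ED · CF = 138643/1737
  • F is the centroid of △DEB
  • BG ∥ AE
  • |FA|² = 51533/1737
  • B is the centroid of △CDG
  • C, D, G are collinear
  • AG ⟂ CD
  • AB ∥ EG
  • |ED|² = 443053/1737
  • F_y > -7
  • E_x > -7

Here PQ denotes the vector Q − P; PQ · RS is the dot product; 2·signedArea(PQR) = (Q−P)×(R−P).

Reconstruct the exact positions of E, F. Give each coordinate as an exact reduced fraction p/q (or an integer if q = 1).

1. E_x = -1304/193  [AB ∥ EG ∩ BG ∥ AE]
2. E_y = -3701/579  [AB ∥ EG ∩ BG ∥ AE]
   → E = (-1304/193, -3701/579)
3. F_x = 746/579  [F is the centroid of △DEB]
4. F_y = -3877/579  [F is the centroid of △DEB]
   → F = (746/579, -3877/579)

E = (-1304/193, -3701/579)
F = (746/579, -3877/579)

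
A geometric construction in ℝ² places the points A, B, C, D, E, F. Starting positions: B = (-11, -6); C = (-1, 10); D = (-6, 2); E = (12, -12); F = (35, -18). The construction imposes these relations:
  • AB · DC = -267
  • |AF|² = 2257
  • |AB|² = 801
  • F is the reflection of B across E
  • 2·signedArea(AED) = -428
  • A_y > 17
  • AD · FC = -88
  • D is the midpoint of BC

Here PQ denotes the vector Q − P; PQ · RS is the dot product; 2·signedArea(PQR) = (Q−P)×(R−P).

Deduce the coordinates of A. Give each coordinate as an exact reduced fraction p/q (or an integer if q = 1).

1. A_x = 4  [AD · FC = -88 ∩ 2·signedArea(AED) = -428]
2. A_y = 18  [AD · FC = -88 ∩ 2·signedArea(AED) = -428]
   → A = (4, 18)

A = (4, 18)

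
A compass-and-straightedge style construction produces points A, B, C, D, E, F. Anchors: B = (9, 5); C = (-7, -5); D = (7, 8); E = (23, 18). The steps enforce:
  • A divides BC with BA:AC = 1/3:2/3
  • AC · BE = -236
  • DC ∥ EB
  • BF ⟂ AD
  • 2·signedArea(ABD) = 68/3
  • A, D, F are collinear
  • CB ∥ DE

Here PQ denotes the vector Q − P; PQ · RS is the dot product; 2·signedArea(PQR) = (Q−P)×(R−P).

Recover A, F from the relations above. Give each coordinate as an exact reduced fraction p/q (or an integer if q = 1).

A = (11/3, 5/3)
F = (2857/461, 2985/461)

1. A_x = 11/3  [A divides BC with BA:AC = 1/3:2/3]
2. A_y = 5/3  [A divides BC with BA:AC = 1/3:2/3]
   → A = (11/3, 5/3)
3. F_x = 2857/461  [A, D, F are collinear ∩ BF ⟂ AD]
4. F_y = 2985/461  [A, D, F are collinear ∩ BF ⟂ AD]
   → F = (2857/461, 2985/461)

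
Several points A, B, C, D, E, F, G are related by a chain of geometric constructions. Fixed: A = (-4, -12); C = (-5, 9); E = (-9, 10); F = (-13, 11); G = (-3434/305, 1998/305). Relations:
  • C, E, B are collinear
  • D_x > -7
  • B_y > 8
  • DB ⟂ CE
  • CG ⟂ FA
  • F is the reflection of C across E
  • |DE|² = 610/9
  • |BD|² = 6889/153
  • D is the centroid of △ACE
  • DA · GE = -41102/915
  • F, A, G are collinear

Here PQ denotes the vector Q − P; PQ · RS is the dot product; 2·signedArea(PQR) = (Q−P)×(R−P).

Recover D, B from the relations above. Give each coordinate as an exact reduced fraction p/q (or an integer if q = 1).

B = (-223/51, 451/51)
D = (-6, 7/3)

1. D_x = -6  [D is the centroid of △ACE]
2. D_y = 7/3  [D is the centroid of △ACE]
   → D = (-6, 7/3)
3. B_x = -223/51  [C, E, B are collinear ∩ DB ⟂ CE]
4. B_y = 451/51  [C, E, B are collinear ∩ DB ⟂ CE]
   → B = (-223/51, 451/51)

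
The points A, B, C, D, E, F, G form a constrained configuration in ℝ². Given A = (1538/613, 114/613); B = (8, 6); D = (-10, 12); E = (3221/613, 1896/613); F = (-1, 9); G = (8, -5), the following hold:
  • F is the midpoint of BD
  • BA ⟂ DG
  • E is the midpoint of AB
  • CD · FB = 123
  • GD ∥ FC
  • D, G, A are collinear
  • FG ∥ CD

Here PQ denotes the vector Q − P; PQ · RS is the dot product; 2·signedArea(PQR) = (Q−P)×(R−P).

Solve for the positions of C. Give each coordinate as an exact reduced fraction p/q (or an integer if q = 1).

C = (-19, 26)

1. C_x = -19  [FG ∥ CD ∩ GD ∥ FC]
2. C_y = 26  [FG ∥ CD ∩ GD ∥ FC]
   → C = (-19, 26)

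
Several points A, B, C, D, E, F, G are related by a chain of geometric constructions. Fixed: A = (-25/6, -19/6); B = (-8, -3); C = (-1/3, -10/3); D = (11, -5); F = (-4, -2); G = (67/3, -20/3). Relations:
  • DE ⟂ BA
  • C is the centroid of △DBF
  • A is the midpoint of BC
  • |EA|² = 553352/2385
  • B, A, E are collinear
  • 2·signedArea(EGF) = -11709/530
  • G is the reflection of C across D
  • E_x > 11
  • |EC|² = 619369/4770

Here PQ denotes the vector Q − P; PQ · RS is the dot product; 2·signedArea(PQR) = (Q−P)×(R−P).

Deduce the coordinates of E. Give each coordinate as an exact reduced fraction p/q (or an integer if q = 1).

1. E_x = 5857/530  [B, A, E are collinear ∩ DE ⟂ BA]
2. E_y = -2029/530  [B, A, E are collinear ∩ DE ⟂ BA]
   → E = (5857/530, -2029/530)

E = (5857/530, -2029/530)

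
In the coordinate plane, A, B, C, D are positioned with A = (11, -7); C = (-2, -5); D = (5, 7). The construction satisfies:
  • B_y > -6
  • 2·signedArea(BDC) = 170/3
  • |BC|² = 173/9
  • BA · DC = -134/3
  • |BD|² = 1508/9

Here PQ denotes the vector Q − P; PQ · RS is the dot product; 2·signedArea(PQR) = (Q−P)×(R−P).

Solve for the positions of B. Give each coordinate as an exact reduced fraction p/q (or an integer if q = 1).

B = (7/3, -17/3)

1. B_x = 7/3  [2·signedArea(BDC) = 170/3 ∩ BA · DC = -134/3]
2. B_y = -17/3  [2·signedArea(BDC) = 170/3 ∩ BA · DC = -134/3]
   → B = (7/3, -17/3)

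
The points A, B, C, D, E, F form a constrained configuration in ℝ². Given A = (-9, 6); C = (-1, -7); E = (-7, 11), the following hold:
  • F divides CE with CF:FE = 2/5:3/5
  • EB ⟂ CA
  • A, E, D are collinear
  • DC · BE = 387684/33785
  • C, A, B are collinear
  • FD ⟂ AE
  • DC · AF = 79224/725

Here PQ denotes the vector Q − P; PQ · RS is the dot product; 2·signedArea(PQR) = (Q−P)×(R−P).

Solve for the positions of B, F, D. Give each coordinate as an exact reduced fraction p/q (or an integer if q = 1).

B = (-2489/233, 2035/233)
D = (-1483/145, 85/29)
F = (-17/5, 1/5)

1. B_x = -2489/233  [C, A, B are collinear ∩ EB ⟂ CA]
2. B_y = 2035/233  [C, A, B are collinear ∩ EB ⟂ CA]
   → B = (-2489/233, 2035/233)
3. F_x = -17/5  [F divides CE with CF:FE = 2/5:3/5]
4. F_y = 1/5  [F divides CE with CF:FE = 2/5:3/5]
   → F = (-17/5, 1/5)
5. D_x = -1483/145  [A, E, D are collinear ∩ FD ⟂ AE]
6. D_y = 85/29  [A, E, D are collinear ∩ FD ⟂ AE]
   → D = (-1483/145, 85/29)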